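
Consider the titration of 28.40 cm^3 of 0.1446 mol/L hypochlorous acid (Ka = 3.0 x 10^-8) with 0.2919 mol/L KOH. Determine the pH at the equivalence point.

n(HClO) = 0.1446 x 0.02840 = 0.004107 mol; V(KOH) at equivalence = 0.004107/0.2919 = 0.01407 L.
At equivalence all the acid is converted to ClO-; total volume = 0.02840 + 0.01407 = 0.04247 L, so [ClO-] = 0.004107/0.04247 = 0.09670 M.
Kb = Kw/Ka = 1.0e-14 / 3.0 x 10^-8 = 3.33e-7.
[OH^-] = sqrt(Kb x [ClO-]) = sqrt(3.33e-7 x 0.09670) = 0.000180 M.
pOH = 3.75, so pH = 14.00 - 3.75 = 10.25.

10.25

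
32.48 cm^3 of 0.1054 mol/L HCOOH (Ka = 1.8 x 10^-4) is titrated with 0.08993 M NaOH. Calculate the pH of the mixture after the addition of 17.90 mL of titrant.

3.69

Initial n(HCOOH) = 0.1054 x 0.03248 = 0.003423 mol.
n(NaOH) added = 0.08993 x 0.01790 = 0.001610 mol, converting that many moles of HCOOH to HCOO-.
Remaining n(HCOOH) = 0.001814 mol; n(HCOO-) = 0.001610 mol.
By Henderson-Hasselbalch, pH = pKa + log([A^-]/[HA]) = 3.74 + log(0.001610/0.001814) = 3.74 + (-0.05) = 3.69.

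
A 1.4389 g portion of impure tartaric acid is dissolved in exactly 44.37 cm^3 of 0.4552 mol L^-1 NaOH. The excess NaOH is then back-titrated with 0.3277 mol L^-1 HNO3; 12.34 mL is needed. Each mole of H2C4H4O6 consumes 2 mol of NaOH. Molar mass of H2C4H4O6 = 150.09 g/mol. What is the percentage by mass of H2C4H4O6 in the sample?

Total n(NaOH) added = 0.4552 x 0.04437 = 0.02020 mol.
n(HNO3) used = 0.3277 x 0.01234 = 0.004044 mol, which equals the excess n(NaOH).
So n(NaOH) consumed by the sample = 0.02020 - 0.004044 = 0.01615 mol.
n(H2C4H4O6) = 0.01615 / 2 = 0.008077 mol.
mass H2C4H4O6 = 0.008077 x 150.09 = 1.212 g, so %H2C4H4O6 = 1.212/1.4389 x 100 = 84.2%.

84.2%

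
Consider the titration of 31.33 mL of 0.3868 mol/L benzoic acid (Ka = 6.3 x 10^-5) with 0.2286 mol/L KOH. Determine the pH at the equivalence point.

8.68

n(C6H5COOH) = 0.3868 x 0.03133 = 0.01212 mol; V(KOH) at equivalence = 0.01212/0.2286 = 0.05301 L.
At equivalence all the acid is converted to C6H5COO-; total volume = 0.03133 + 0.05301 = 0.08434 L, so [C6H5COO-] = 0.01212/0.08434 = 0.1437 M.
Kb = Kw/Ka = 1.0e-14 / 6.3 x 10^-5 = 1.59e-10.
[OH^-] = sqrt(Kb x [C6H5COO-]) = sqrt(1.59e-10 x 0.1437) = 4.78e-6 M.
pOH = 5.32, so pH = 14.00 - 5.32 = 8.68.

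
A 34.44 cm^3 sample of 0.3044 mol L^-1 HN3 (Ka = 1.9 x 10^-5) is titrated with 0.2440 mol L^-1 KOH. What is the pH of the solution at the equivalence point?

n(HN3) = 0.3044 x 0.03444 = 0.01048 mol; V(KOH) at equivalence = 0.01048/0.2440 = 0.04297 L.
At equivalence all the acid is converted to N3-; total volume = 0.03444 + 0.04297 = 0.07741 L, so [N3-] = 0.01048/0.07741 = 0.1354 M.
Kb = Kw/Ka = 1.0e-14 / 1.9 x 10^-5 = 5.26e-10.
[OH^-] = sqrt(Kb x [N3-]) = sqrt(5.26e-10 x 0.1354) = 8.44e-6 M.
pOH = 5.07, so pH = 14.00 - 5.07 = 8.93.

8.93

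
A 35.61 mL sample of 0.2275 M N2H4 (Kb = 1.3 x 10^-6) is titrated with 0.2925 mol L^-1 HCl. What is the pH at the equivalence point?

n(N2H4) = 0.2275 x 0.03561 = 0.008101 mol; V(HCl) at equivalence = 0.008101/0.2925 = 0.02770 L.
At equivalence the base is fully converted to N2H5+; total volume = 0.06331 L, so [N2H5+] = 0.008101/0.06331 = 0.1280 M.
Ka(N2H5+) = Kw/Kb = 1.0e-14 / 1.3 x 10^-6 = 7.69e-9.
[H^+] = sqrt(Ka x [N2H5+]) = sqrt(7.69e-9 x 0.1280) = 3.14e-5 M.
pH = -log(3.14e-5) = 4.50.

4.50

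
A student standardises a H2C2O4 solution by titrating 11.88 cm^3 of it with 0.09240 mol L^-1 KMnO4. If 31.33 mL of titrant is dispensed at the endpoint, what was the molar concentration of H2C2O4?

n(KMnO4) = 0.09240 x 0.03133 = 0.002895 mol.
From the balanced equation, 2 mol KMnO4 reacts with 5 mol H2C2O4, so n(H2C2O4) = 0.002895 x 5/2 = 0.007237 mol.
[H2C2O4] = 0.007237 / 0.01188 L = 0.609 M.

0.609 M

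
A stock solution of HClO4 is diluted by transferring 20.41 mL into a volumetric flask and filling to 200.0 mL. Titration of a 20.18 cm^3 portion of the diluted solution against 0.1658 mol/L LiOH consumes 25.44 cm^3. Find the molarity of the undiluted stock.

n(LiOH) = 0.1658 x 0.02544 = 0.004218 mol.
n(HClO4) in the aliquot = 0.004218 mol.
[diluted HClO4] = 0.004218 / 0.02018 = 0.2090 M.
Dilution factor = 200.0/20.41 = 9.799, so [stock] = 0.2090 x 9.799 = 2.05 M.

2.05 M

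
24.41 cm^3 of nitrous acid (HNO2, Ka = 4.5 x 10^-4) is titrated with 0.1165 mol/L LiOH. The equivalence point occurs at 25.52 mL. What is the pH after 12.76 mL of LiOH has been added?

3.35

12.76 mL is exactly half the equivalence volume (25.52/2), i.e. the half-equivalence point.
There, n(HA) = n(A^-), so pH = pKa = -log(4.5 x 10^-4) = 3.35.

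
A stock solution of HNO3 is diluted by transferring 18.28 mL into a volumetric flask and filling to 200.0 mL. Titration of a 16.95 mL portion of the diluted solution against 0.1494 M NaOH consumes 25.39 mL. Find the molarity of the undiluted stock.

n(NaOH) = 0.1494 x 0.02539 = 0.003793 mol.
n(HNO3) in the aliquot = 0.003793 mol.
[diluted HNO3] = 0.003793 / 0.01695 = 0.2238 M.
Dilution factor = 200.0/18.28 = 10.94, so [stock] = 0.2238 x 10.94 = 2.45 M.

2.45 M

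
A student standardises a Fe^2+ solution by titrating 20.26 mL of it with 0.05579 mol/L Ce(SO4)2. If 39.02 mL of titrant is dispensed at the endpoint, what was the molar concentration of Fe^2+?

0.107 M

n(Ce(SO4)2) = 0.05579 x 0.03902 = 0.002177 mol.
From the balanced equation, 1 mol Ce(SO4)2 reacts with 1 mol Fe^2+, so n(Fe^2+) = 0.002177 x 1/1 = 0.002177 mol.
[Fe^2+] = 0.002177 / 0.02026 L = 0.107 M.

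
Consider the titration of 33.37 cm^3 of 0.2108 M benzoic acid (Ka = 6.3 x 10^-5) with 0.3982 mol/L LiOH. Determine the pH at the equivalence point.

n(C6H5COOH) = 0.2108 x 0.03337 = 0.007034 mol; V(LiOH) at equivalence = 0.007034/0.3982 = 0.01767 L.
At equivalence all the acid is converted to C6H5COO-; total volume = 0.03337 + 0.01767 = 0.05104 L, so [C6H5COO-] = 0.007034/0.05104 = 0.1378 M.
Kb = Kw/Ka = 1.0e-14 / 6.3 x 10^-5 = 1.59e-10.
[OH^-] = sqrt(Kb x [C6H5COO-]) = sqrt(1.59e-10 x 0.1378) = 4.68e-6 M.
pOH = 5.33, so pH = 14.00 - 5.33 = 8.67.

8.67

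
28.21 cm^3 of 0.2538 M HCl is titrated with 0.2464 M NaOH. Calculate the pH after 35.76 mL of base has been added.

12.41

n(acid) = 0.2538 x 0.02821 = 0.007160 mol; n(NaOH) added = 0.2464 x 0.03576 = 0.008811 mol.
Base is in excess by 0.008811 - 0.007160 = 0.001652 mol in a total volume of 0.06397 L.
[OH^-] = 0.001652/0.06397 = 0.02582 M, so pOH = 1.59 and pH = 14.00 - 1.59 = 12.41.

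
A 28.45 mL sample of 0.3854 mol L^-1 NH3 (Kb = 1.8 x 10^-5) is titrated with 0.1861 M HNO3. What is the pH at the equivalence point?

n(NH3) = 0.3854 x 0.02845 = 0.01096 mol; V(HNO3) at equivalence = 0.01096/0.1861 = 0.05892 L.
At equivalence the base is fully converted to NH4+; total volume = 0.08737 L, so [NH4+] = 0.01096/0.08737 = 0.1255 M.
Ka(NH4+) = Kw/Kb = 1.0e-14 / 1.8 x 10^-5 = 5.56e-10.
[H^+] = sqrt(Ka x [NH4+]) = sqrt(5.56e-10 x 0.1255) = 8.35e-6 M.
pH = -log(8.35e-6) = 5.08.

5.08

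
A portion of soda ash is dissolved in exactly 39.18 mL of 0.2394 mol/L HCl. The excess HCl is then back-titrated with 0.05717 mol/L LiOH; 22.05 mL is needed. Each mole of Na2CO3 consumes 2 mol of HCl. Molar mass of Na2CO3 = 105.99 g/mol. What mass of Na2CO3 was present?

Total n(HCl) added = 0.2394 x 0.03918 = 0.009380 mol.
n(LiOH) used = 0.05717 x 0.02205 = 0.001261 mol, which equals the excess n(HCl).
So n(HCl) consumed by the sample = 0.009380 - 0.001261 = 0.008119 mol.
n(Na2CO3) = 0.008119 / 2 = 0.004060 mol.
mass = 0.004060 mol x 105.99 g/mol = 0.430 g.

0.430 g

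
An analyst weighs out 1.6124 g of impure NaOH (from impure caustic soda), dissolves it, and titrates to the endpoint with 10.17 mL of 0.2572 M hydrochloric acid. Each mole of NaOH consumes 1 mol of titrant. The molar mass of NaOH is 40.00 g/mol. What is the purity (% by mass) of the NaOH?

n(HCl) = 0.2572 x 0.01017 = 0.002616 mol.
n(NaOH) = 0.002616 / 1 = 0.002616 mol.
mass of NaOH = 0.002616 x 40.00 = 0.1046 g.
% purity = 0.1046 / 1.6124 x 100 = 6.49%.

6.49%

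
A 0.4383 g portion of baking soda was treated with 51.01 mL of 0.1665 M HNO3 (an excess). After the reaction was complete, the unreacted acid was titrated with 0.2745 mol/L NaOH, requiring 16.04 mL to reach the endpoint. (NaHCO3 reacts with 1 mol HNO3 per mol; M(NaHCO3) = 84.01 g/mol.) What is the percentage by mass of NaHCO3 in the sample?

78.4%

Total n(HNO3) added = 0.1665 x 0.05101 = 0.008493 mol.
n(NaOH) used = 0.2745 x 0.01604 = 0.004403 mol, which equals the excess n(HNO3).
So n(HNO3) consumed by the sample = 0.008493 - 0.004403 = 0.004090 mol.
n(NaHCO3) = 0.004090 / 1 = 0.004090 mol.
mass NaHCO3 = 0.004090 x 84.01 = 0.3436 g, so %NaHCO3 = 0.3436/0.4383 x 100 = 78.4%.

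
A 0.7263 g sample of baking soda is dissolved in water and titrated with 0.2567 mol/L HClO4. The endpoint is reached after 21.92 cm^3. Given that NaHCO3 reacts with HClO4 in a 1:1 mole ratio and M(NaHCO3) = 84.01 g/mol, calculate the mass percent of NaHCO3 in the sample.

n(HClO4) = 0.2567 x 0.02192 = 0.005627 mol.
n(NaHCO3) = 0.005627 / 1 = 0.005627 mol.
mass of NaHCO3 = 0.005627 x 84.01 = 0.4727 g.
% purity = 0.4727 / 0.7263 x 100 = 65.1%.

65.1%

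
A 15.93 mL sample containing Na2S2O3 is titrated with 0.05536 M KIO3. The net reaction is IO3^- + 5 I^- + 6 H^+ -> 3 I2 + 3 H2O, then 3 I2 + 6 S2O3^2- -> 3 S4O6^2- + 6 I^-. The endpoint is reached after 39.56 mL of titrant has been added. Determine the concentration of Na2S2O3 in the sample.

n(KIO3) = 0.05536 x 0.03956 = 0.002190 mol.
From the balanced equation, 1 mol KIO3 reacts with 6 mol Na2S2O3, so n(Na2S2O3) = 0.002190 x 6/1 = 0.01314 mol.
[Na2S2O3] = 0.01314 / 0.01593 L = 0.825 M.

0.825 M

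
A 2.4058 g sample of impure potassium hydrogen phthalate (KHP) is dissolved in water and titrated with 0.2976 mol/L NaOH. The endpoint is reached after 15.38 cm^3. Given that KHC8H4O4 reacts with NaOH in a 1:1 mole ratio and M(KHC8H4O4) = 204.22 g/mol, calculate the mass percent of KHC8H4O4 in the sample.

n(NaOH) = 0.2976 x 0.01538 = 0.004577 mol.
n(KHC8H4O4) = 0.004577 / 1 = 0.004577 mol.
mass of KHC8H4O4 = 0.004577 x 204.22 = 0.9347 g.
% purity = 0.9347 / 2.4058 x 100 = 38.9%.

38.9%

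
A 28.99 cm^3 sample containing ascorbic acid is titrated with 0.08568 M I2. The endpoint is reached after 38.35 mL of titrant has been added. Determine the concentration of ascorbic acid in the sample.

n(I2) = 0.08568 x 0.03835 = 0.003286 mol.
From the balanced equation, 1 mol I2 reacts with 1 mol ascorbic acid, so n(ascorbic acid) = 0.003286 x 1/1 = 0.003286 mol.
[ascorbic acid] = 0.003286 / 0.02899 L = 0.113 M.

0.113 M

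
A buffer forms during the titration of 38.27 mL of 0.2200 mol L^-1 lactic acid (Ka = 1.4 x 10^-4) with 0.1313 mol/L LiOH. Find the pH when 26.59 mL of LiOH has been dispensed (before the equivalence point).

3.70

Initial n(HC3H5O3) = 0.2200 x 0.03827 = 0.008419 mol.
n(LiOH) added = 0.1313 x 0.02659 = 0.003491 mol, converting that many moles of HC3H5O3 to C3H5O3-.
Remaining n(HC3H5O3) = 0.004928 mol; n(C3H5O3-) = 0.003491 mol.
By Henderson-Hasselbalch, pH = pKa + log([A^-]/[HA]) = 3.85 + log(0.003491/0.004928) = 3.85 + (-0.15) = 3.70.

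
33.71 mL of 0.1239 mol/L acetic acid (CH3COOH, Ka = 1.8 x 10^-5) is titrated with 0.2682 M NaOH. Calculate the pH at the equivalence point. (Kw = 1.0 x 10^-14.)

8.84

n(CH3COOH) = 0.1239 x 0.03371 = 0.004177 mol; V(NaOH) at equivalence = 0.004177/0.2682 = 0.01557 L.
At equivalence all the acid is converted to CH3COO-; total volume = 0.03371 + 0.01557 = 0.04928 L, so [CH3COO-] = 0.004177/0.04928 = 0.08475 M.
Kb = Kw/Ka = 1.0e-14 / 1.8 x 10^-5 = 5.56e-10.
[OH^-] = sqrt(Kb x [CH3COO-]) = sqrt(5.56e-10 x 0.08475) = 6.86e-6 M.
pOH = 5.16, so pH = 14.00 - 5.16 = 8.84.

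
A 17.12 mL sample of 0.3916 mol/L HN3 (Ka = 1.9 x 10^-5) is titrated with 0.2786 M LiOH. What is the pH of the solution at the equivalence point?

8.97

n(HN3) = 0.3916 x 0.01712 = 0.006704 mol; V(LiOH) at equivalence = 0.006704/0.2786 = 0.02406 L.
At equivalence all the acid is converted to N3-; total volume = 0.01712 + 0.02406 = 0.04118 L, so [N3-] = 0.006704/0.04118 = 0.1628 M.
Kb = Kw/Ka = 1.0e-14 / 1.9 x 10^-5 = 5.26e-10.
[OH^-] = sqrt(Kb x [N3-]) = sqrt(5.26e-10 x 0.1628) = 9.26e-6 M.
pOH = 5.03, so pH = 14.00 - 5.03 = 8.97.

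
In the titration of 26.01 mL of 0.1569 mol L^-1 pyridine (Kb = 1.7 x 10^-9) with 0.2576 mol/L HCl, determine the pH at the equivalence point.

3.12

n(C5H5N) = 0.1569 x 0.02601 = 0.004081 mol; V(HCl) at equivalence = 0.004081/0.2576 = 0.01584 L.
At equivalence the base is fully converted to C5H5NH+; total volume = 0.04185 L, so [C5H5NH+] = 0.004081/0.04185 = 0.09751 M.
Ka(C5H5NH+) = Kw/Kb = 1.0e-14 / 1.7 x 10^-9 = 5.88e-6.
[H^+] = sqrt(Ka x [C5H5NH+]) = sqrt(5.88e-6 x 0.09751) = 0.000757 M.
pH = -log(0.000757) = 3.12.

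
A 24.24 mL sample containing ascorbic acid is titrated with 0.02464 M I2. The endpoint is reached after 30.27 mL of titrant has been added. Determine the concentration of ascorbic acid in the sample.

0.0308 M

n(I2) = 0.02464 x 0.03027 = 0.0007459 mol.
From the balanced equation, 1 mol I2 reacts with 1 mol ascorbic acid, so n(ascorbic acid) = 0.0007459 x 1/1 = 0.0007459 mol.
[ascorbic acid] = 0.0007459 / 0.02424 L = 0.0308 M.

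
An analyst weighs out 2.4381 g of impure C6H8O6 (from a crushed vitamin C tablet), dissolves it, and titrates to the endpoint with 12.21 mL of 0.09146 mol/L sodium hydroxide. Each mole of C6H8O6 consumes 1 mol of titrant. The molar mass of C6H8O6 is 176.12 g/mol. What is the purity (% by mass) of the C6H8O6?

8.07%

n(NaOH) = 0.09146 x 0.01221 = 0.001117 mol.
n(C6H8O6) = 0.001117 / 1 = 0.001117 mol.
mass of C6H8O6 = 0.001117 x 176.12 = 0.1967 g.
% purity = 0.1967 / 2.4381 x 100 = 8.07%.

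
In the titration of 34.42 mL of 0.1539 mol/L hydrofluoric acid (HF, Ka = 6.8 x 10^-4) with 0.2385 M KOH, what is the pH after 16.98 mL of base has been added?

Initial n(HF) = 0.1539 x 0.03442 = 0.005297 mol.
n(KOH) added = 0.2385 x 0.01698 = 0.004050 mol, converting that many moles of HF to F-.
Remaining n(HF) = 0.001248 mol; n(F-) = 0.004050 mol.
By Henderson-Hasselbalch, pH = pKa + log([A^-]/[HA]) = 3.17 + log(0.004050/0.001248) = 3.17 + (+0.51) = 3.68.

3.68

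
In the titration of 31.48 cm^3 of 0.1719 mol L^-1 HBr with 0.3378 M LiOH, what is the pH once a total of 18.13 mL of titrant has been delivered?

12.16

n(acid) = 0.1719 x 0.03148 = 0.005411 mol; n(LiOH) added = 0.3378 x 0.01813 = 0.006124 mol.
Base is in excess by 0.006124 - 0.005411 = 0.0007129 mol in a total volume of 0.04961 L.
[OH^-] = 0.0007129/0.04961 = 0.01437 M, so pOH = 1.84 and pH = 14.00 - 1.84 = 12.16.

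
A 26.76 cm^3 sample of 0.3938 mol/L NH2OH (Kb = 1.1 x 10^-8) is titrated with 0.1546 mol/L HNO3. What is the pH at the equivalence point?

n(NH2OH) = 0.3938 x 0.02676 = 0.01054 mol; V(HNO3) at equivalence = 0.01054/0.1546 = 0.06816 L.
At equivalence the base is fully converted to NH3OH+; total volume = 0.09492 L, so [NH3OH+] = 0.01054/0.09492 = 0.1110 M.
Ka(NH3OH+) = Kw/Kb = 1.0e-14 / 1.1 x 10^-8 = 9.09e-7.
[H^+] = sqrt(Ka x [NH3OH+]) = sqrt(9.09e-7 x 0.1110) = 0.000318 M.
pH = -log(0.000318) = 3.50.

3.50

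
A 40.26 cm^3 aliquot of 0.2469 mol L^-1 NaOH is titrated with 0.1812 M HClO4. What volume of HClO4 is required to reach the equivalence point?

n(NaOH) = 0.2469 mol/L x 0.04026 L = 0.009940 mol.
At equivalence n(HClO4) = n(NaOH) = 0.009940 mol.
V(HClO4) = 0.009940 / 0.1812 = 0.05486 L = 54.9 mL.

54.9 mL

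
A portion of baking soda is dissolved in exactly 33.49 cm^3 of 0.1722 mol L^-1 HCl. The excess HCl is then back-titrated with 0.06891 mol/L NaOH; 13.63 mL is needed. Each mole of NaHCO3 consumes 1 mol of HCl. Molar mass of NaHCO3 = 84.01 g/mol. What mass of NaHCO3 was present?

Total n(HCl) added = 0.1722 x 0.03349 = 0.005767 mol.
n(NaOH) used = 0.06891 x 0.01363 = 0.0009392 mol, which equals the excess n(HCl).
So n(HCl) consumed by the sample = 0.005767 - 0.0009392 = 0.004828 mol.
n(NaHCO3) = 0.004828 / 1 = 0.004828 mol.
mass = 0.004828 mol x 84.01 g/mol = 0.406 g.

0.406 g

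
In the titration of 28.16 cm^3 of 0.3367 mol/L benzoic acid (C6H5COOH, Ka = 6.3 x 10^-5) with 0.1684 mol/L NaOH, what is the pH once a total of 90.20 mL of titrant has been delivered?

12.68

n(acid) = 0.3367 x 0.02816 = 0.009481 mol; n(NaOH) added = 0.1684 x 0.09020 = 0.01519 mol.
Base is in excess by 0.01519 - 0.009481 = 0.005708 mol in a total volume of 0.1184 L.
[OH^-] = 0.005708/0.1184 = 0.04823 M, so pOH = 1.32 and pH = 14.00 - 1.32 = 12.68.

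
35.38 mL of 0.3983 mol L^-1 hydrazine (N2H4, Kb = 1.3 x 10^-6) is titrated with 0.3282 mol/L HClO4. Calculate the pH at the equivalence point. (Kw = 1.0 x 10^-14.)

n(N2H4) = 0.3983 x 0.03538 = 0.01409 mol; V(HClO4) at equivalence = 0.01409/0.3282 = 0.04294 L.
At equivalence the base is fully converted to N2H5+; total volume = 0.07832 L, so [N2H5+] = 0.01409/0.07832 = 0.1799 M.
Ka(N2H5+) = Kw/Kb = 1.0e-14 / 1.3 x 10^-6 = 7.69e-9.
[H^+] = sqrt(Ka x [N2H5+]) = sqrt(7.69e-9 x 0.1799) = 3.72e-5 M.
pH = -log(3.72e-5) = 4.43.

4.43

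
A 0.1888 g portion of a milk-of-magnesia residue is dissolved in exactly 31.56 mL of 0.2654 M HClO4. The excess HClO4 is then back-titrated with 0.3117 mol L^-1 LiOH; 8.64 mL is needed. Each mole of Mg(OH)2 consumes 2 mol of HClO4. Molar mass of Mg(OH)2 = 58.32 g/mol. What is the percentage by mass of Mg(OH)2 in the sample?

Total n(HClO4) added = 0.2654 x 0.03156 = 0.008376 mol.
n(LiOH) used = 0.3117 x 0.008640 = 0.002693 mol, which equals the excess n(HClO4).
So n(HClO4) consumed by the sample = 0.008376 - 0.002693 = 0.005683 mol.
n(Mg(OH)2) = 0.005683 / 2 = 0.002841 mol.
mass Mg(OH)2 = 0.002841 x 58.32 = 0.1657 g, so %Mg(OH)2 = 0.1657/0.1888 x 100 = 87.8%.

87.8%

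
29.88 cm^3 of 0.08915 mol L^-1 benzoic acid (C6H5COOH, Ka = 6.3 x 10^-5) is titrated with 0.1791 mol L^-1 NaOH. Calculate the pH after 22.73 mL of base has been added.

12.43

n(acid) = 0.08915 x 0.02988 = 0.002664 mol; n(NaOH) added = 0.1791 x 0.02273 = 0.004071 mol.
Base is in excess by 0.004071 - 0.002664 = 0.001407 mol in a total volume of 0.05261 L.
[OH^-] = 0.001407/0.05261 = 0.02675 M, so pOH = 1.57 and pH = 14.00 - 1.57 = 12.43.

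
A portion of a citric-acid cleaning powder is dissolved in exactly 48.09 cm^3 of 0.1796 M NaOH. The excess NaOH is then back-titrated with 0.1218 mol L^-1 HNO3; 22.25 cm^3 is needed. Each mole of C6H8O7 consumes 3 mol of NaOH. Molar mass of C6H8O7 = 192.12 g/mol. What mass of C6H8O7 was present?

0.380 g

Total n(NaOH) added = 0.1796 x 0.04809 = 0.008637 mol.
n(HNO3) used = 0.1218 x 0.02225 = 0.002710 mol, which equals the excess n(NaOH).
So n(NaOH) consumed by the sample = 0.008637 - 0.002710 = 0.005927 mol.
n(C6H8O7) = 0.005927 / 3 = 0.001976 mol.
mass = 0.001976 mol x 192.12 g/mol = 0.380 g.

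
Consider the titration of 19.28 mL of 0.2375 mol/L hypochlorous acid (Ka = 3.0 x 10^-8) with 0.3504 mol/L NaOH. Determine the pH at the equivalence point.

10.34

n(HClO) = 0.2375 x 0.01928 = 0.004579 mol; V(NaOH) at equivalence = 0.004579/0.3504 = 0.01307 L.
At equivalence all the acid is converted to ClO-; total volume = 0.01928 + 0.01307 = 0.03235 L, so [ClO-] = 0.004579/0.03235 = 0.1416 M.
Kb = Kw/Ka = 1.0e-14 / 3.0 x 10^-8 = 3.33e-7.
[OH^-] = sqrt(Kb x [ClO-]) = sqrt(3.33e-7 x 0.1416) = 0.000217 M.
pOH = 3.66, so pH = 14.00 - 3.66 = 10.34.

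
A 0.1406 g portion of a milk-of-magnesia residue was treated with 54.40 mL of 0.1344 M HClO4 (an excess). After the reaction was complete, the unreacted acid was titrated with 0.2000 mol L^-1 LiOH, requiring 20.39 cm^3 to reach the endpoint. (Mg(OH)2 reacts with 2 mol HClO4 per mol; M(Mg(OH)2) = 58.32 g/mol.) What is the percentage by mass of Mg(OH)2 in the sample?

67.1%

Total n(HClO4) added = 0.1344 x 0.05440 = 0.007311 mol.
n(LiOH) used = 0.2000 x 0.02039 = 0.004078 mol, which equals the excess n(HClO4).
So n(HClO4) consumed by the sample = 0.007311 - 0.004078 = 0.003233 mol.
n(Mg(OH)2) = 0.003233 / 2 = 0.001617 mol.
mass Mg(OH)2 = 0.001617 x 58.32 = 0.09428 g, so %Mg(OH)2 = 0.09428/0.1406 x 100 = 67.1%.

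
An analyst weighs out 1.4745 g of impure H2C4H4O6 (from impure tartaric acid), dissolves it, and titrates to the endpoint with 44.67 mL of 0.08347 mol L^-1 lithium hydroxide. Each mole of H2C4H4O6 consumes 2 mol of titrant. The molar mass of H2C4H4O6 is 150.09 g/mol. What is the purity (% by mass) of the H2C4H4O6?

n(LiOH) = 0.08347 x 0.04467 = 0.003729 mol.
n(H2C4H4O6) = 0.003729 / 2 = 0.001864 mol.
mass of H2C4H4O6 = 0.001864 x 150.09 = 0.2798 g.
% purity = 0.2798 / 1.4745 x 100 = 19.0%.

19.0%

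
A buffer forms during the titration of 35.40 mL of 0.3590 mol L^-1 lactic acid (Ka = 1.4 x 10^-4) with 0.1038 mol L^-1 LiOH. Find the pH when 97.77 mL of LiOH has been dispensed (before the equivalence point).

Initial n(HC3H5O3) = 0.3590 x 0.03540 = 0.01271 mol.
n(LiOH) added = 0.1038 x 0.09777 = 0.01015 mol, converting that many moles of HC3H5O3 to C3H5O3-.
Remaining n(HC3H5O3) = 0.002560 mol; n(C3H5O3-) = 0.01015 mol.
By Henderson-Hasselbalch, pH = pKa + log([A^-]/[HA]) = 3.85 + log(0.01015/0.002560) = 3.85 + (+0.60) = 4.45.

4.45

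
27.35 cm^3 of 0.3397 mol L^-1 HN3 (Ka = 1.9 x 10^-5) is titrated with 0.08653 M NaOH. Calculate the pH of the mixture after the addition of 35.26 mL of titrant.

Initial n(HN3) = 0.3397 x 0.02735 = 0.009291 mol.
n(NaOH) added = 0.08653 x 0.03526 = 0.003051 mol, converting that many moles of HN3 to N3-.
Remaining n(HN3) = 0.006240 mol; n(N3-) = 0.003051 mol.
By Henderson-Hasselbalch, pH = pKa + log([A^-]/[HA]) = 4.72 + log(0.003051/0.006240) = 4.72 + (-0.31) = 4.41.

4.41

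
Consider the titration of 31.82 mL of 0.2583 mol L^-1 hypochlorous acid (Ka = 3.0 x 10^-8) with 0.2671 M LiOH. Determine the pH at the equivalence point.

10.32

n(HClO) = 0.2583 x 0.03182 = 0.008219 mol; V(LiOH) at equivalence = 0.008219/0.2671 = 0.03077 L.
At equivalence all the acid is converted to ClO-; total volume = 0.03182 + 0.03077 = 0.06259 L, so [ClO-] = 0.008219/0.06259 = 0.1313 M.
Kb = Kw/Ka = 1.0e-14 / 3.0 x 10^-8 = 3.33e-7.
[OH^-] = sqrt(Kb x [ClO-]) = sqrt(3.33e-7 x 0.1313) = 0.000209 M.
pOH = 3.68, so pH = 14.00 - 3.68 = 10.32.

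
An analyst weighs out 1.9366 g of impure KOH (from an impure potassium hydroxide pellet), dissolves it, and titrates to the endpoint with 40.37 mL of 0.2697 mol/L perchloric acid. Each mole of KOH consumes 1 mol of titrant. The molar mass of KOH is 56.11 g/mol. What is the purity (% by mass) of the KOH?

n(HClO4) = 0.2697 x 0.04037 = 0.01089 mol.
n(KOH) = 0.01089 / 1 = 0.01089 mol.
mass of KOH = 0.01089 x 56.11 = 0.6109 g.
% purity = 0.6109 / 1.9366 x 100 = 31.5%.

31.5%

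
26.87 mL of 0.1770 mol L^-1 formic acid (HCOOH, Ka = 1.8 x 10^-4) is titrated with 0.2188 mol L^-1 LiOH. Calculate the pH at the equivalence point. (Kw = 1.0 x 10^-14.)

n(HCOOH) = 0.1770 x 0.02687 = 0.004756 mol; V(LiOH) at equivalence = 0.004756/0.2188 = 0.02174 L.
At equivalence all the acid is converted to HCOO-; total volume = 0.02687 + 0.02174 = 0.04861 L, so [HCOO-] = 0.004756/0.04861 = 0.09785 M.
Kb = Kw/Ka = 1.0e-14 / 1.8 x 10^-4 = 5.56e-11.
[OH^-] = sqrt(Kb x [HCOO-]) = sqrt(5.56e-11 x 0.09785) = 2.33e-6 M.
pOH = 5.63, so pH = 14.00 - 5.63 = 8.37.

8.37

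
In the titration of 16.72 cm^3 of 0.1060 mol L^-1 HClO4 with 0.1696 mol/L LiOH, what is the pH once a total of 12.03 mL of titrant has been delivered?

11.97

n(acid) = 0.1060 x 0.01672 = 0.001772 mol; n(LiOH) added = 0.1696 x 0.01203 = 0.002040 mol.
Base is in excess by 0.002040 - 0.001772 = 0.0002680 mol in a total volume of 0.02875 L.
[OH^-] = 0.0002680/0.02875 = 0.009321 M, so pOH = 2.03 and pH = 14.00 - 2.03 = 11.97.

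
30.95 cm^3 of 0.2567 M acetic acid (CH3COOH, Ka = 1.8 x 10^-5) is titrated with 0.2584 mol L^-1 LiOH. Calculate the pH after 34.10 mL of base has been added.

n(acid) = 0.2567 x 0.03095 = 0.007945 mol; n(LiOH) added = 0.2584 x 0.03410 = 0.008811 mol.
Base is in excess by 0.008811 - 0.007945 = 0.0008666 mol in a total volume of 0.06505 L.
[OH^-] = 0.0008666/0.06505 = 0.01332 M, so pOH = 1.88 and pH = 14.00 - 1.88 = 12.12.

12.12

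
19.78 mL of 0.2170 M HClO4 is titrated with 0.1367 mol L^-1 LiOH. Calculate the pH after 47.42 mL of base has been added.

12.51

n(acid) = 0.2170 x 0.01978 = 0.004292 mol; n(LiOH) added = 0.1367 x 0.04742 = 0.006482 mol.
Base is in excess by 0.006482 - 0.004292 = 0.002190 mol in a total volume of 0.06720 L.
[OH^-] = 0.002190/0.06720 = 0.03259 M, so pOH = 1.49 and pH = 14.00 - 1.49 = 12.51.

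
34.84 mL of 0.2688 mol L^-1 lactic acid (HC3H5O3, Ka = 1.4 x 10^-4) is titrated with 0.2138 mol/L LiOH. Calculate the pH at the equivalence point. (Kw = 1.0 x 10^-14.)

8.46

n(HC3H5O3) = 0.2688 x 0.03484 = 0.009365 mol; V(LiOH) at equivalence = 0.009365/0.2138 = 0.04380 L.
At equivalence all the acid is converted to C3H5O3-; total volume = 0.03484 + 0.04380 = 0.07864 L, so [C3H5O3-] = 0.009365/0.07864 = 0.1191 M.
Kb = Kw/Ka = 1.0e-14 / 1.4 x 10^-4 = 7.14e-11.
[OH^-] = sqrt(Kb x [C3H5O3-]) = sqrt(7.14e-11 x 0.1191) = 2.92e-6 M.
pOH = 5.54, so pH = 14.00 - 5.54 = 8.46.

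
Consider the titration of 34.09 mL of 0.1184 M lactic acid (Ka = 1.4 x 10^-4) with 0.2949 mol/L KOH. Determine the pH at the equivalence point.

8.39

n(HC3H5O3) = 0.1184 x 0.03409 = 0.004036 mol; V(KOH) at equivalence = 0.004036/0.2949 = 0.01369 L.
At equivalence all the acid is converted to C3H5O3-; total volume = 0.03409 + 0.01369 = 0.04778 L, so [C3H5O3-] = 0.004036/0.04778 = 0.08448 M.
Kb = Kw/Ka = 1.0e-14 / 1.4 x 10^-4 = 7.14e-11.
[OH^-] = sqrt(Kb x [C3H5O3-]) = sqrt(7.14e-11 x 0.08448) = 2.46e-6 M.
pOH = 5.61, so pH = 14.00 - 5.61 = 8.39.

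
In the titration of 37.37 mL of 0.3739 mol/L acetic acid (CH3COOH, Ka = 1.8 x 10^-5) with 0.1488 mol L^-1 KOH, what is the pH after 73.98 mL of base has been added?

Initial n(CH3COOH) = 0.3739 x 0.03737 = 0.01397 mol.
n(KOH) added = 0.1488 x 0.07398 = 0.01101 mol, converting that many moles of CH3COOH to CH3COO-.
Remaining n(CH3COOH) = 0.002964 mol; n(CH3COO-) = 0.01101 mol.
By Henderson-Hasselbalch, pH = pKa + log([A^-]/[HA]) = 4.74 + log(0.01101/0.002964) = 4.74 + (+0.57) = 5.31.

5.31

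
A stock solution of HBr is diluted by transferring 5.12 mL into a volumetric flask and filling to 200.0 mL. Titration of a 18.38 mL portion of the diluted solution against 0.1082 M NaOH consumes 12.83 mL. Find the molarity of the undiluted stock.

2.95 M

n(NaOH) = 0.1082 x 0.01283 = 0.001388 mol.
n(HBr) in the aliquot = 0.001388 mol.
[diluted HBr] = 0.001388 / 0.01838 = 0.07553 M.
Dilution factor = 200.0/5.120 = 39.06, so [stock] = 0.07553 x 39.06 = 2.95 M.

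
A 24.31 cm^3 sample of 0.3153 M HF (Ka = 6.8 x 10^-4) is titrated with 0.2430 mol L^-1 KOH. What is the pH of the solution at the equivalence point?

n(HF) = 0.3153 x 0.02431 = 0.007665 mol; V(KOH) at equivalence = 0.007665/0.2430 = 0.03154 L.
At equivalence all the acid is converted to F-; total volume = 0.02431 + 0.03154 = 0.05585 L, so [F-] = 0.007665/0.05585 = 0.1372 M.
Kb = Kw/Ka = 1.0e-14 / 6.8 x 10^-4 = 1.47e-11.
[OH^-] = sqrt(Kb x [F-]) = sqrt(1.47e-11 x 0.1372) = 1.42e-6 M.
pOH = 5.85, so pH = 14.00 - 5.85 = 8.15.

8.15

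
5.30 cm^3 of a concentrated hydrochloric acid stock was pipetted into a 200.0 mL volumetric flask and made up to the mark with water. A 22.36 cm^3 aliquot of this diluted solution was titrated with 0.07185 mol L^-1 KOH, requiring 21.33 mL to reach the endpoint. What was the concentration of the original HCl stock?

2.59 M

n(KOH) = 0.07185 x 0.02133 = 0.001533 mol.
n(HCl) in the aliquot = 0.001533 mol.
[diluted HCl] = 0.001533 / 0.02236 = 0.06854 M.
Dilution factor = 200.0/5.300 = 37.74, so [stock] = 0.06854 x 37.74 = 2.59 M.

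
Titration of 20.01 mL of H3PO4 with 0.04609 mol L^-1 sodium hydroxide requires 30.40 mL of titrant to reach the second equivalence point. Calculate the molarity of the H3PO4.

n(NaOH) = 0.04609 x 0.03040 = 0.001401 mol.
At the second equivalence point, 2 mol OH^- react per mol H3PO4, so n(H3PO4) = 0.001401 / 2 = 0.0007006 mol.
[H3PO4] = 0.0007006 / 0.02001 L = 0.0350 M.

0.0350 M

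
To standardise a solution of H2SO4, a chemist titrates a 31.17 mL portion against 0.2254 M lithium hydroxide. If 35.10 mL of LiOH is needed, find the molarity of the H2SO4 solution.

0.127 M

n(LiOH) delivered = 0.2254 x 0.03510 = 0.007912 mol.
The reaction is 1 H2SO4 + 2 LiOH, so n(H2SO4) = 0.007912 x 1/2 = 0.003956 mol.
[H2SO4] = 0.003956 mol / 0.03117 L = 0.127 M.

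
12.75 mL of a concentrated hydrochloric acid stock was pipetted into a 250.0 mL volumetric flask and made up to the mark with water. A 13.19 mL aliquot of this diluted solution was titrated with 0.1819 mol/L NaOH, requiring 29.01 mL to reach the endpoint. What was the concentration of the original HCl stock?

n(NaOH) = 0.1819 x 0.02901 = 0.005277 mol.
n(HCl) in the aliquot = 0.005277 mol.
[diluted HCl] = 0.005277 / 0.01319 = 0.4001 M.
Dilution factor = 250.0/12.75 = 19.61, so [stock] = 0.4001 x 19.61 = 7.84 M.

7.84 M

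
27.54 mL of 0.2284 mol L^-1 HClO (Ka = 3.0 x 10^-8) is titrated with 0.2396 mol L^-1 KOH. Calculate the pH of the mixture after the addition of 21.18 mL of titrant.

8.14

Initial n(HClO) = 0.2284 x 0.02754 = 0.006290 mol.
n(KOH) added = 0.2396 x 0.02118 = 0.005075 mol, converting that many moles of HClO to ClO-.
Remaining n(HClO) = 0.001215 mol; n(ClO-) = 0.005075 mol.
By Henderson-Hasselbalch, pH = pKa + log([A^-]/[HA]) = 7.52 + log(0.005075/0.001215) = 7.52 + (+0.62) = 8.14.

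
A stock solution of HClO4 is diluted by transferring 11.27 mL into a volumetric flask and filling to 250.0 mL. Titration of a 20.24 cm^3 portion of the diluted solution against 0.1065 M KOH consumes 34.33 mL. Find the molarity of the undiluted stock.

n(KOH) = 0.1065 x 0.03433 = 0.003656 mol.
n(HClO4) in the aliquot = 0.003656 mol.
[diluted HClO4] = 0.003656 / 0.02024 = 0.1806 M.
Dilution factor = 250.0/11.27 = 22.18, so [stock] = 0.1806 x 22.18 = 4.01 M.

4.01 M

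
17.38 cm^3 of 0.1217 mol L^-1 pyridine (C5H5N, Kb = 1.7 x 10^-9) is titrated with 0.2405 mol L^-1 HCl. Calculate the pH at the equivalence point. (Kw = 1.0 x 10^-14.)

3.16

n(C5H5N) = 0.1217 x 0.01738 = 0.002115 mol; V(HCl) at equivalence = 0.002115/0.2405 = 0.008795 L.
At equivalence the base is fully converted to C5H5NH+; total volume = 0.02617 L, so [C5H5NH+] = 0.002115/0.02617 = 0.08081 M.
Ka(C5H5NH+) = Kw/Kb = 1.0e-14 / 1.7 x 10^-9 = 5.88e-6.
[H^+] = sqrt(Ka x [C5H5NH+]) = sqrt(5.88e-6 x 0.08081) = 0.000689 M.
pH = -log(0.000689) = 3.16.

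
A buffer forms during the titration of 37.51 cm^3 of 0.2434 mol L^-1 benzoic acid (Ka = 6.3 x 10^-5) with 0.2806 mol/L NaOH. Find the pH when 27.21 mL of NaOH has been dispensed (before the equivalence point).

Initial n(C6H5COOH) = 0.2434 x 0.03751 = 0.009130 mol.
n(NaOH) added = 0.2806 x 0.02721 = 0.007635 mol, converting that many moles of C6H5COOH to C6H5COO-.
Remaining n(C6H5COOH) = 0.001495 mol; n(C6H5COO-) = 0.007635 mol.
By Henderson-Hasselbalch, pH = pKa + log([A^-]/[HA]) = 4.20 + log(0.007635/0.001495) = 4.20 + (+0.71) = 4.91.

4.91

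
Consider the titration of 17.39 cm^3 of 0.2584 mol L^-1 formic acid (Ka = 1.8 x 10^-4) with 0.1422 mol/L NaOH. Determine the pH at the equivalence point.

8.35

n(HCOOH) = 0.2584 x 0.01739 = 0.004494 mol; V(NaOH) at equivalence = 0.004494/0.1422 = 0.03160 L.
At equivalence all the acid is converted to HCOO-; total volume = 0.01739 + 0.03160 = 0.04899 L, so [HCOO-] = 0.004494/0.04899 = 0.09172 M.
Kb = Kw/Ka = 1.0e-14 / 1.8 x 10^-4 = 5.56e-11.
[OH^-] = sqrt(Kb x [HCOO-]) = sqrt(5.56e-11 x 0.09172) = 2.26e-6 M.
pOH = 5.65, so pH = 14.00 - 5.65 = 8.35.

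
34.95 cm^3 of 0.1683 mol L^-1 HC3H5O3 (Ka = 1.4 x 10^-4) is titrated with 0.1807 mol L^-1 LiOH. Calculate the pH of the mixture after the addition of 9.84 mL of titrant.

3.49

Initial n(HC3H5O3) = 0.1683 x 0.03495 = 0.005882 mol.
n(LiOH) added = 0.1807 x 0.009840 = 0.001778 mol, converting that many moles of HC3H5O3 to C3H5O3-.
Remaining n(HC3H5O3) = 0.004104 mol; n(C3H5O3-) = 0.001778 mol.
By Henderson-Hasselbalch, pH = pKa + log([A^-]/[HA]) = 3.85 + log(0.001778/0.004104) = 3.85 + (-0.36) = 3.49.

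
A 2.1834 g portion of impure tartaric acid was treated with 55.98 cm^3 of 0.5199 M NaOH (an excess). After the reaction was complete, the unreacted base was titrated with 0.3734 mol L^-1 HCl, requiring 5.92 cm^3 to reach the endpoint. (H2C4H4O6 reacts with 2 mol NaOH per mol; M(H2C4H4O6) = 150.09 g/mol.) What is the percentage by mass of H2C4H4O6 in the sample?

Total n(NaOH) added = 0.5199 x 0.05598 = 0.02910 mol.
n(HCl) used = 0.3734 x 0.005920 = 0.002211 mol, which equals the excess n(NaOH).
So n(NaOH) consumed by the sample = 0.02910 - 0.002211 = 0.02689 mol.
n(H2C4H4O6) = 0.02689 / 2 = 0.01345 mol.
mass H2C4H4O6 = 0.01345 x 150.09 = 2.018 g, so %H2C4H4O6 = 2.018/2.1834 x 100 = 92.4%.

92.4%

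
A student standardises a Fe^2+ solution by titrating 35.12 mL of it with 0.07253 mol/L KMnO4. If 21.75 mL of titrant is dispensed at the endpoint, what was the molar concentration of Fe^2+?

0.225 M

n(KMnO4) = 0.07253 x 0.02175 = 0.001578 mol.
From the balanced equation, 1 mol KMnO4 reacts with 5 mol Fe^2+, so n(Fe^2+) = 0.001578 x 5/1 = 0.007888 mol.
[Fe^2+] = 0.007888 / 0.03512 L = 0.225 M.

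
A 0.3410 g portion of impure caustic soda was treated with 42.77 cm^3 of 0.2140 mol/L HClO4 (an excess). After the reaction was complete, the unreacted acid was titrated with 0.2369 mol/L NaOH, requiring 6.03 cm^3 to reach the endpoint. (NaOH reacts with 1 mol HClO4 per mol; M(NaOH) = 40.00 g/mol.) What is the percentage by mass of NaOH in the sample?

90.6%

Total n(HClO4) added = 0.2140 x 0.04277 = 0.009153 mol.
n(NaOH) used = 0.2369 x 0.006030 = 0.001429 mol, which equals the excess n(HClO4).
So n(HClO4) consumed by the sample = 0.009153 - 0.001429 = 0.007724 mol.
n(NaOH) = 0.007724 / 1 = 0.007724 mol.
mass NaOH = 0.007724 x 40.00 = 0.3090 g, so %NaOH = 0.3090/0.3410 x 100 = 90.6%.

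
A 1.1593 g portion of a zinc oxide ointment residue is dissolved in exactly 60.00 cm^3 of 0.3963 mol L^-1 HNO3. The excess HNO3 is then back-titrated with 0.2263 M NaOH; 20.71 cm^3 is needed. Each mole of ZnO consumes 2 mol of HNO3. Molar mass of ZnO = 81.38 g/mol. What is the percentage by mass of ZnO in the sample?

67.0%

Total n(HNO3) added = 0.3963 x 0.06000 = 0.02378 mol.
n(NaOH) used = 0.2263 x 0.02071 = 0.004687 mol, which equals the excess n(HNO3).
So n(HNO3) consumed by the sample = 0.02378 - 0.004687 = 0.01909 mol.
n(ZnO) = 0.01909 / 2 = 0.009546 mol.
mass ZnO = 0.009546 x 81.38 = 0.7768 g, so %ZnO = 0.7768/1.1593 x 100 = 67.0%.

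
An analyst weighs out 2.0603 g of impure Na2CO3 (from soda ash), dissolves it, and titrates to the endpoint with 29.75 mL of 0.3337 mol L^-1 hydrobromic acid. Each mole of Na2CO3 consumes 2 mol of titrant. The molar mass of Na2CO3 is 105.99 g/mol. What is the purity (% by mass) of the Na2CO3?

n(HBr) = 0.3337 x 0.02975 = 0.009928 mol.
n(Na2CO3) = 0.009928 / 2 = 0.004964 mol.
mass of Na2CO3 = 0.004964 x 105.99 = 0.5261 g.
% purity = 0.5261 / 2.0603 x 100 = 25.5%.

25.5%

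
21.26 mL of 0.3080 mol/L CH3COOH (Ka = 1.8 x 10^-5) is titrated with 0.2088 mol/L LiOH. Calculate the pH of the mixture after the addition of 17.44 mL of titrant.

4.84

Initial n(CH3COOH) = 0.3080 x 0.02126 = 0.006548 mol.
n(LiOH) added = 0.2088 x 0.01744 = 0.003641 mol, converting that many moles of CH3COOH to CH3COO-.
Remaining n(CH3COOH) = 0.002907 mol; n(CH3COO-) = 0.003641 mol.
By Henderson-Hasselbalch, pH = pKa + log([A^-]/[HA]) = 4.74 + log(0.003641/0.002907) = 4.74 + (+0.10) = 4.84.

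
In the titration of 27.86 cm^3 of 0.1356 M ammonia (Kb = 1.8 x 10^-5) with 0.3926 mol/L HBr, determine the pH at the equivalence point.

n(NH3) = 0.1356 x 0.02786 = 0.003778 mol; V(HBr) at equivalence = 0.003778/0.3926 = 0.009623 L.
At equivalence the base is fully converted to NH4+; total volume = 0.03748 L, so [NH4+] = 0.003778/0.03748 = 0.1008 M.
Ka(NH4+) = Kw/Kb = 1.0e-14 / 1.8 x 10^-5 = 5.56e-10.
[H^+] = sqrt(Ka x [NH4+]) = sqrt(5.56e-10 x 0.1008) = 7.48e-6 M.
pH = -log(7.48e-6) = 5.13.

5.13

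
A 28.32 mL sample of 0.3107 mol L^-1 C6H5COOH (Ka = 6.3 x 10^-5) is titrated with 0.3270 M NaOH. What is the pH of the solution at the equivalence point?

n(C6H5COOH) = 0.3107 x 0.02832 = 0.008799 mol; V(NaOH) at equivalence = 0.008799/0.3270 = 0.02691 L.
At equivalence all the acid is converted to C6H5COO-; total volume = 0.02832 + 0.02691 = 0.05523 L, so [C6H5COO-] = 0.008799/0.05523 = 0.1593 M.
Kb = Kw/Ka = 1.0e-14 / 6.3 x 10^-5 = 1.59e-10.
[OH^-] = sqrt(Kb x [C6H5COO-]) = sqrt(1.59e-10 x 0.1593) = 5.03e-6 M.
pOH = 5.30, so pH = 14.00 - 5.30 = 8.70.

8.70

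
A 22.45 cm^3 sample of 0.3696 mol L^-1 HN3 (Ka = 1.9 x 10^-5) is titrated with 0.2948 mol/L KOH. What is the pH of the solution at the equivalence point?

8.97

n(HN3) = 0.3696 x 0.02245 = 0.008298 mol; V(KOH) at equivalence = 0.008298/0.2948 = 0.02815 L.
At equivalence all the acid is converted to N3-; total volume = 0.02245 + 0.02815 = 0.05060 L, so [N3-] = 0.008298/0.05060 = 0.1640 M.
Kb = Kw/Ka = 1.0e-14 / 1.9 x 10^-5 = 5.26e-10.
[OH^-] = sqrt(Kb x [N3-]) = sqrt(5.26e-10 x 0.1640) = 9.29e-6 M.
pOH = 5.03, so pH = 14.00 - 5.03 = 8.97.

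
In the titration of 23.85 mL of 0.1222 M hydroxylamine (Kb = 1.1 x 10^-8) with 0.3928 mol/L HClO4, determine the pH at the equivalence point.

n(NH2OH) = 0.1222 x 0.02385 = 0.002914 mol; V(HClO4) at equivalence = 0.002914/0.3928 = 0.007420 L.
At equivalence the base is fully converted to NH3OH+; total volume = 0.03127 L, so [NH3OH+] = 0.002914/0.03127 = 0.09320 M.
Ka(NH3OH+) = Kw/Kb = 1.0e-14 / 1.1 x 10^-8 = 9.09e-7.
[H^+] = sqrt(Ka x [NH3OH+]) = sqrt(9.09e-7 x 0.09320) = 0.000291 M.
pH = -log(0.000291) = 3.54.

3.54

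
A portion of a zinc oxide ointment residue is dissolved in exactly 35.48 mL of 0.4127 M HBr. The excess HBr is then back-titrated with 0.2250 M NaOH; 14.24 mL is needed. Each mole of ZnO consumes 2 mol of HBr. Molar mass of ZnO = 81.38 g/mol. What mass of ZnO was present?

0.465 g

Total n(HBr) added = 0.4127 x 0.03548 = 0.01464 mol.
n(NaOH) used = 0.2250 x 0.01424 = 0.003204 mol, which equals the excess n(HBr).
So n(HBr) consumed by the sample = 0.01464 - 0.003204 = 0.01144 mol.
n(ZnO) = 0.01144 / 2 = 0.005719 mol.
mass = 0.005719 mol x 81.38 g/mol = 0.465 g.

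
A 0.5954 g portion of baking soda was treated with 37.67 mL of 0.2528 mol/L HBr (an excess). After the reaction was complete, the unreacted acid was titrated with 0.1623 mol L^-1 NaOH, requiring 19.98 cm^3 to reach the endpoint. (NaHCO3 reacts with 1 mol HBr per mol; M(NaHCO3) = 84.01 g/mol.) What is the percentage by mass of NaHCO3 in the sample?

88.6%

Total n(HBr) added = 0.2528 x 0.03767 = 0.009523 mol.
n(NaOH) used = 0.1623 x 0.01998 = 0.003243 mol, which equals the excess n(HBr).
So n(HBr) consumed by the sample = 0.009523 - 0.003243 = 0.006280 mol.
n(NaHCO3) = 0.006280 / 1 = 0.006280 mol.
mass NaHCO3 = 0.006280 x 84.01 = 0.5276 g, so %NaHCO3 = 0.5276/0.5954 x 100 = 88.6%.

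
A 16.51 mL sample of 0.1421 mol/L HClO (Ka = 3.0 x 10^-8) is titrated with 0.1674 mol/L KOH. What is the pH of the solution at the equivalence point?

n(HClO) = 0.1421 x 0.01651 = 0.002346 mol; V(KOH) at equivalence = 0.002346/0.1674 = 0.01401 L.
At equivalence all the acid is converted to ClO-; total volume = 0.01651 + 0.01401 = 0.03052 L, so [ClO-] = 0.002346/0.03052 = 0.07686 M.
Kb = Kw/Ka = 1.0e-14 / 3.0 x 10^-8 = 3.33e-7.
[OH^-] = sqrt(Kb x [ClO-]) = sqrt(3.33e-7 x 0.07686) = 0.000160 M.
pOH = 3.80, so pH = 14.00 - 3.80 = 10.20.

10.20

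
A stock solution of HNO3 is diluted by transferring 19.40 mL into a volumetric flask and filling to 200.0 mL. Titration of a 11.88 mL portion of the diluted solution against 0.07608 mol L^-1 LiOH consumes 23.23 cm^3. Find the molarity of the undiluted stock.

n(LiOH) = 0.07608 x 0.02323 = 0.001767 mol.
n(HNO3) in the aliquot = 0.001767 mol.
[diluted HNO3] = 0.001767 / 0.01188 = 0.1488 M.
Dilution factor = 200.0/19.40 = 10.31, so [stock] = 0.1488 x 10.31 = 1.53 M.

1.53 M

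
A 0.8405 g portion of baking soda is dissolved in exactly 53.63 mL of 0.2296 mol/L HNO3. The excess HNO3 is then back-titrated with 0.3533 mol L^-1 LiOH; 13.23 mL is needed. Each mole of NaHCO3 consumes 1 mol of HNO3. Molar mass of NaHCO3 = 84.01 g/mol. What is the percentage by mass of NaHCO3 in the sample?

Total n(HNO3) added = 0.2296 x 0.05363 = 0.01231 mol.
n(LiOH) used = 0.3533 x 0.01323 = 0.004674 mol, which equals the excess n(HNO3).
So n(HNO3) consumed by the sample = 0.01231 - 0.004674 = 0.007639 mol.
n(NaHCO3) = 0.007639 / 1 = 0.007639 mol.
mass NaHCO3 = 0.007639 x 84.01 = 0.6418 g, so %NaHCO3 = 0.6418/0.8405 x 100 = 76.4%.

76.4%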